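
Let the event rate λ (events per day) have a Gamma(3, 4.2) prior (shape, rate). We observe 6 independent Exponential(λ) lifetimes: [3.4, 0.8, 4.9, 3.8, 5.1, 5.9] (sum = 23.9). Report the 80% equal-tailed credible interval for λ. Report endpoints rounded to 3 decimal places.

Posterior: Gamma(3+6, 4.2+23.9) = Gamma(9, 28.1) (shape, rate).
Equal-tailed 80% interval: Gamma(9, 28.1) quantiles at 0.1 and 0.9.
Posterior mean ≈ 0.320, SD ≈ 0.107; a Normal approximation gives roughly [0.183, 0.457].
Exact: lower = 0.193; upper = 0.462.

[0.193, 0.462]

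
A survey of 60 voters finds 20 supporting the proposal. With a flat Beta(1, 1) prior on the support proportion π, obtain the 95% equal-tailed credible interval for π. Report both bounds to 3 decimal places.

[0.227, 0.460]

Posterior: Beta(1+20, 1+40) = Beta(21, 41).
Equal-tailed 95% interval: the 0.025 and 0.975 quantiles of Beta(21, 41).
Posterior mean ≈ 0.339, SD ≈ 0.060; a Normal approximation gives roughly [0.222, 0.456].
Exact: F⁻¹(0.025) = 0.227; F⁻¹(0.975) = 0.460.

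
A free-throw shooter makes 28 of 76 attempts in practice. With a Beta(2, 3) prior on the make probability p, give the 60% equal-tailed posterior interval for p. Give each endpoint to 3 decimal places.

Posterior: Beta(2+28, 3+48) = Beta(30, 51).
Equal-tailed 60% interval: the 0.2 and 0.8 quantiles of Beta(30, 51).
Posterior mean ≈ 0.370, SD ≈ 0.053; a Normal approximation gives roughly [0.325, 0.415].
Exact: F⁻¹(0.2) = 0.325; F⁻¹(0.8) = 0.415.

[0.325, 0.415]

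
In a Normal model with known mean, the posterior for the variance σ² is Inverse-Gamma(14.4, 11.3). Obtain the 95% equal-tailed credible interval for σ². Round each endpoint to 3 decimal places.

[0.497, 1.421]

Inverse-Gamma(14.4, 11.3) quantiles: F⁻¹(0.025) and F⁻¹(0.975).
Equivalently, 1/σ² ~ Gamma(14.4, rate = 11.3); invert its 0.975 and 0.025 quantiles.
Posterior mean ≈ 0.843, SD ≈ 0.239; a Normal approximation gives roughly [0.374, 1.313].
Exact: lower = 0.497; upper = 1.421.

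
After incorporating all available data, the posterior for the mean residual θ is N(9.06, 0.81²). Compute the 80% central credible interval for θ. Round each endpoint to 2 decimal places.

The posterior is symmetric, so the 80% equal-tailed interval is θ = 9.06 ± z·0.81 with z = 1.282.
Half-width: 1.282 × 0.81 = 1.04.
9.06 − 1.04 = 8.02; 9.06 + 1.04 = 10.10.

[8.02, 10.10]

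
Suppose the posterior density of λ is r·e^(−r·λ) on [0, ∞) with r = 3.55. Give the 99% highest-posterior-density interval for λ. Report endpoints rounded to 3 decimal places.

The exponential density is strictly decreasing on [0, ∞), so the HPD interval is anchored at 0: [0, q] with P(λ ≤ q) = 0.99.
q = −ln(1 − 0.99) / 3.55 = 4.6052 / 3.55 = 1.297.

[0.000, 1.297]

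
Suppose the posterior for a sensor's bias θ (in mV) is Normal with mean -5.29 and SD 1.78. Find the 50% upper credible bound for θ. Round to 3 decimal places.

Need U with P(θ ≤ U) = 0.50: U = -5.29 + z_{0.5}·1.78.
z = 0.000; U = -5.29 + 0.000 × 1.78 = -5.290.

-5.290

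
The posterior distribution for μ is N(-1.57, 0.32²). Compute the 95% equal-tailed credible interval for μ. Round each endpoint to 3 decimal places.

[-2.197, -0.943]

The posterior is symmetric, so the 95% equal-tailed interval is μ = -1.57 ± z·0.32 with z = 1.960.
Half-width: 1.960 × 0.32 = 0.627.
-1.57 − 0.627 = -2.197; -1.57 + 0.627 = -0.943.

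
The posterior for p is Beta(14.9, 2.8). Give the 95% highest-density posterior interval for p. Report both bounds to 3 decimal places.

[0.677, 0.982]

The posterior is unimodal and skewed, so the HPD interval has equal density at both endpoints and is the shortest 95% interval.
Solving f(0.677) = f(0.982) with F(0.982) − F(0.677) = 0.95 gives [0.677, 0.982].
For comparison, the equal-tailed interval is [0.645, 0.967]; the HPD is narrower and shifted toward the mode.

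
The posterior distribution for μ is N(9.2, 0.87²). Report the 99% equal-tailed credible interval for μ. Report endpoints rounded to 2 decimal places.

[6.96, 11.44]

The posterior is symmetric, so the 99% equal-tailed interval is μ = 9.2 ± z·0.87 with z = 2.576.
Half-width: 2.576 × 0.87 = 2.24.
9.2 − 2.24 = 6.96; 9.2 + 2.24 = 11.44.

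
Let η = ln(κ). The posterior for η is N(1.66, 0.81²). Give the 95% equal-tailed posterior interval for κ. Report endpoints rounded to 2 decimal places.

[1.08, 25.73]

On the log scale the 95% interval is 1.66 ± 1.960 × 0.81 = [0.0724, 3.2476].
Exponentiate: [e^0.0724, e^3.2476] = [1.08, 25.73].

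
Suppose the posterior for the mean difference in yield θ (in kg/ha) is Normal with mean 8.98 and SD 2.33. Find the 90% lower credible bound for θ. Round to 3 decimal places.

Need L with P(θ ≥ L) = 0.90: L = 8.98 − z_{0.1}·2.33.
z = 1.282; L = 8.98 − 1.282 × 2.33 = 5.994.

5.994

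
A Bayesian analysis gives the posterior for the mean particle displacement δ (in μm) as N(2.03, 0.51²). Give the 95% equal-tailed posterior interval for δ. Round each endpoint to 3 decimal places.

[1.030, 3.030]

The posterior is symmetric, so the 95% equal-tailed interval is δ = 2.03 ± z·0.51 with z = 1.960.
Half-width: 1.960 × 0.51 = 1.000.
2.03 − 1.000 = 1.030; 2.03 + 1.000 = 3.030.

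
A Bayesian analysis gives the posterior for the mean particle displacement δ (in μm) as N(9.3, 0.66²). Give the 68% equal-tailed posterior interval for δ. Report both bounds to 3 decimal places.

[8.644, 9.956]

The posterior is symmetric, so the 68% equal-tailed interval is δ = 9.3 ± z·0.66 with z = 0.994.
Half-width: 0.994 × 0.66 = 0.656.
9.3 − 0.656 = 8.644; 9.3 + 0.656 = 9.956.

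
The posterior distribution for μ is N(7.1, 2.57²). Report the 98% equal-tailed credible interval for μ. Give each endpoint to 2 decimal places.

The posterior is symmetric, so the 98% equal-tailed interval is μ = 7.1 ± z·2.57 with z = 2.326.
Half-width: 2.326 × 2.57 = 5.98.
7.1 − 5.98 = 1.12; 7.1 + 5.98 = 13.08.

[1.12, 13.08]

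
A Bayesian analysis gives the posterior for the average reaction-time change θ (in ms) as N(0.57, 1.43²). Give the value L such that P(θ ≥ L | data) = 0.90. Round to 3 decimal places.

-1.263

Need L with P(θ ≥ L) = 0.90: L = 0.57 − z_{0.1}·1.43.
z = 1.282; L = 0.57 − 1.282 × 1.43 = -1.263.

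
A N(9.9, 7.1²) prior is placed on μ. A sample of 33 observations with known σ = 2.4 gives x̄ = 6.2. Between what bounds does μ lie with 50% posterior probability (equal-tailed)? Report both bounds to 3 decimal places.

[5.931, 6.494]

Posterior precision = 1/7.1² + 33/2.4² = 0.0198 + 5.7292 = 5.7490, so posterior SD = 0.4171.
Posterior mean = (9.9/7.1² + 33·6.2/2.4²) / 5.7490 = 6.2128.
Interval: 6.2128 ± 0.674 × 0.4171 → [5.931, 6.494].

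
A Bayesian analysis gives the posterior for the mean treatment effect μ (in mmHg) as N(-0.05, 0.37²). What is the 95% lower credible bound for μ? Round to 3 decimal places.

-0.659

Need L with P(μ ≥ L) = 0.95: L = -0.05 − z_{0.05}·0.37.
z = 1.645; L = -0.05 − 1.645 × 0.37 = -0.659.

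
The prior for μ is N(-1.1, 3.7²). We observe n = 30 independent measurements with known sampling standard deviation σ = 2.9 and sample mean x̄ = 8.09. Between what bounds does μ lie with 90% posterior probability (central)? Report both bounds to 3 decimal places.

Posterior precision = 1/3.7² + 30/2.9² = 0.0730 + 3.5672 = 3.6402, so posterior SD = 0.5241.
Posterior mean = (-1.1/3.7² + 30·8.09/2.9²) / 3.6402 = 7.9056.
Interval: 7.9056 ± 1.645 × 0.5241 → [7.043, 8.768].

[7.043, 8.768]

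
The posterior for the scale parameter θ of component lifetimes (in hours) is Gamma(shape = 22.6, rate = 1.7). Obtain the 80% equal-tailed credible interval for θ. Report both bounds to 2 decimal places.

[9.86, 16.98]

Posterior: Gamma(shape 22.6, rate 1.7).
Equal-tailed 80% interval: Gamma(22.6, 1.7) quantiles at 0.1 and 0.9.
Posterior mean ≈ 13.29, SD ≈ 2.80; a Normal approximation gives roughly [9.71, 16.88].
Exact: lower = 9.86; upper = 16.98.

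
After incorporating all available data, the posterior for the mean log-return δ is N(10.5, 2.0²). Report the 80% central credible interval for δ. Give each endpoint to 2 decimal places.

[7.94, 13.06]

The posterior is symmetric, so the 80% equal-tailed interval is δ = 10.5 ± z·2.0 with z = 1.282.
Half-width: 1.282 × 2.0 = 2.56.
10.5 − 2.56 = 7.94; 10.5 + 2.56 = 13.06.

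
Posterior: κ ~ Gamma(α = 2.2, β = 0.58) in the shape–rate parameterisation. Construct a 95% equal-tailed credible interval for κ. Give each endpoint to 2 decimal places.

[0.53, 10.20]

Posterior: Gamma(shape 2.2, rate 0.58).
Equal-tailed 95% interval: Gamma(2.2, 0.58) quantiles at 0.025 and 0.975.
Posterior mean ≈ 3.79, SD ≈ 2.56; a Normal approximation gives roughly [-1.22, 8.81].
Exact: lower = 0.53; upper = 10.20.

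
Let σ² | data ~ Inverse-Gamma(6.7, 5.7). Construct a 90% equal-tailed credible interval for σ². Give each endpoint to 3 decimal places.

[0.498, 1.850]

Inverse-Gamma(6.7, 5.7) quantiles: F⁻¹(0.05) and F⁻¹(0.95).
Equivalently, 1/σ² ~ Gamma(6.7, rate = 5.7); invert its 0.95 and 0.05 quantiles.
Posterior mean ≈ 1.000, SD ≈ 0.461; a Normal approximation gives roughly [0.241, 1.759].
Exact: lower = 0.498; upper = 1.850.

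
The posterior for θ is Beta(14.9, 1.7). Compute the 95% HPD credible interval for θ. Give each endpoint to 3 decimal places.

The posterior is unimodal and skewed, so the HPD interval has equal density at both endpoints and is the shortest 95% interval.
Solving f(0.756) = f(0.999) with F(0.999) − F(0.756) = 0.95 gives [0.756, 0.999].
For comparison, the equal-tailed interval is [0.718, 0.990]; the HPD is narrower and shifted toward the mode.

[0.756, 0.999]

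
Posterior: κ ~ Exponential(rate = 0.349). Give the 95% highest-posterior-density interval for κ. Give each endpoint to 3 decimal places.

The exponential density is strictly decreasing on [0, ∞), so the HPD interval is anchored at 0: [0, q] with P(κ ≤ q) = 0.95.
q = −ln(1 − 0.95) / 0.349 = 2.9957 / 0.349 = 8.584.

[0.000, 8.584]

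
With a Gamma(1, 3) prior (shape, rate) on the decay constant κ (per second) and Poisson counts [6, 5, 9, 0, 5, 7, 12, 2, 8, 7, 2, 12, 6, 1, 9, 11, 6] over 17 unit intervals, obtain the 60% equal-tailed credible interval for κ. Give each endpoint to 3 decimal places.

[5.007, 5.884]

Posterior: Gamma(1+108, 3+17) = Gamma(109, 20) (shape, rate).
Equal-tailed 60% interval: Gamma(109, 20) quantiles at 0.2 and 0.8.
Posterior mean ≈ 5.450, SD ≈ 0.522; a Normal approximation gives roughly [5.011, 5.889].
Exact: lower = 5.007; upper = 5.884.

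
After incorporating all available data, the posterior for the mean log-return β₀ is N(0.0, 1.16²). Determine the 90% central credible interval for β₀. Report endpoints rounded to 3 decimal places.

The posterior is symmetric, so the 90% equal-tailed interval is β₀ = 0.0 ± z·1.16 with z = 1.645.
Half-width: 1.645 × 1.16 = 1.908.
0.0 − 1.908 = -1.908; 0.0 + 1.908 = 1.908.

[-1.908, 1.908]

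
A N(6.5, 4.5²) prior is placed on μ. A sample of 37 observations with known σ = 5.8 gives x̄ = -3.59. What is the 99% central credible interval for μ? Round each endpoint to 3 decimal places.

Posterior precision = 1/4.5² + 37/5.8² = 0.0494 + 1.0999 = 1.1493, so posterior SD = 0.9328.
Posterior mean = (6.5/4.5² + 37·-3.59/5.8²) / 1.1493 = -3.1564.
Interval: -3.1564 ± 2.576 × 0.9328 → [-5.559, -0.754].

[-5.559, -0.754]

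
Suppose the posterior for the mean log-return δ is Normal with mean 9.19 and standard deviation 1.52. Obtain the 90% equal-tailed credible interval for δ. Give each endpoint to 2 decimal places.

[6.69, 11.69]

The posterior is symmetric, so the 90% equal-tailed interval is δ = 9.19 ± z·1.52 with z = 1.645.
Half-width: 1.645 × 1.52 = 2.50.
9.19 − 2.50 = 6.69; 9.19 + 2.50 = 11.69.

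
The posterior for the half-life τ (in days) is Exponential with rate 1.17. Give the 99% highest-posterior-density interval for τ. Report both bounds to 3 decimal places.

[0.000, 3.936]

The exponential density is strictly decreasing on [0, ∞), so the HPD interval is anchored at 0: [0, q] with P(τ ≤ q) = 0.99.
q = −ln(1 − 0.99) / 1.17 = 4.6052 / 1.17 = 3.936.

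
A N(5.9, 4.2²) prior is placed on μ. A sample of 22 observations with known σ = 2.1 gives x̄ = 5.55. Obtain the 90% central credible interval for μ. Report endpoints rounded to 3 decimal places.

Posterior precision = 1/4.2² + 22/2.1² = 0.0567 + 4.9887 = 5.0454, so posterior SD = 0.4452.
Posterior mean = (5.9/4.2² + 22·5.55/2.1²) / 5.0454 = 5.5539.
Interval: 5.5539 ± 1.645 × 0.4452 → [4.822, 6.286].

[4.822, 6.286]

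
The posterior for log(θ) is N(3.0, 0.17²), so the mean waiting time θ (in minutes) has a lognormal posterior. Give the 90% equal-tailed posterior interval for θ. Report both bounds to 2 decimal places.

[15.19, 26.57]

On the log scale the 90% interval is 3.0 ± 1.645 × 0.17 = [2.7204, 3.2796].
Exponentiate: [e^2.7204, e^3.2796] = [15.19, 26.57].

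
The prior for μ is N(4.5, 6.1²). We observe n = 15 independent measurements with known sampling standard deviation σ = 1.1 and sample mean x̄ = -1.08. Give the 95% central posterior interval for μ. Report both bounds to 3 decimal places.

[-1.624, -0.512]

Posterior precision = 1/6.1² + 15/1.1² = 0.0269 + 12.3967 = 12.4236, so posterior SD = 0.2837.
Posterior mean = (4.5/6.1² + 15·-1.08/1.1²) / 12.4236 = -1.0679.
Interval: -1.0679 ± 1.960 × 0.2837 → [-1.624, -0.512].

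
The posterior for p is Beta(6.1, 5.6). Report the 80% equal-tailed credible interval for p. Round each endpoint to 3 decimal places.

[0.336, 0.705]

Posterior: Beta(6.1, 5.6).
Equal-tailed 80% interval: the 0.1 and 0.9 quantiles of Beta(6.1, 5.6).
Posterior mean ≈ 0.521, SD ≈ 0.140; a Normal approximation gives roughly [0.342, 0.701].
Exact: F⁻¹(0.1) = 0.336; F⁻¹(0.9) = 0.705.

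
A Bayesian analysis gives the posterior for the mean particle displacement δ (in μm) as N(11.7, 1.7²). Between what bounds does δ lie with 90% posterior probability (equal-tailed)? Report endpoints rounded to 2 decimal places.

[8.90, 14.50]

The posterior is symmetric, so the 90% equal-tailed interval is δ = 11.7 ± z·1.7 with z = 1.645.
Half-width: 1.645 × 1.7 = 2.80.
11.7 − 2.80 = 8.90; 11.7 + 2.80 = 14.50.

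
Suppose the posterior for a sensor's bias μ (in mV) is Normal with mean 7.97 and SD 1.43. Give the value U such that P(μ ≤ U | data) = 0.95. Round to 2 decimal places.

Need U with P(μ ≤ U) = 0.95: U = 7.97 + z_{0.05}·1.43.
z = 1.645; U = 7.97 + 1.645 × 1.43 = 10.32.

10.32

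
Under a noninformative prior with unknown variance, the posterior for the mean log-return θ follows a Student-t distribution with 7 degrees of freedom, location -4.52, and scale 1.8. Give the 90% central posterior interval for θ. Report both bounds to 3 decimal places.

[-7.930, -1.110]

The t_7 distribution is symmetric; the 90% interval is -4.52 ± t·1.8 with t_{0.95,7} = 1.895.
Half-width: 1.895 × 1.8 = 3.410.
-4.52 − 3.410 = -7.930; -4.52 + 3.410 = -1.110.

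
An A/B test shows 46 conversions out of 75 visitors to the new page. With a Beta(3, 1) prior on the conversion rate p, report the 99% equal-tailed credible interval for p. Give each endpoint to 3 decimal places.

Posterior: Beta(3+46, 1+29) = Beta(49, 30).
Equal-tailed 99% interval: the 0.005 and 0.995 quantiles of Beta(49, 30).
Posterior mean ≈ 0.620, SD ≈ 0.054; a Normal approximation gives roughly [0.480, 0.760].
Exact: F⁻¹(0.005) = 0.476; F⁻¹(0.995) = 0.753.

[0.476, 0.753]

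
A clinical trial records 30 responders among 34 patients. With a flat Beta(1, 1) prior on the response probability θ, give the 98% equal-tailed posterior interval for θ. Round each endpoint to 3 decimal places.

[0.703, 0.962]

Posterior: Beta(1+30, 1+4) = Beta(31, 5).
Equal-tailed 98% interval: the 0.01 and 0.99 quantiles of Beta(31, 5).
Posterior mean ≈ 0.861, SD ≈ 0.057; a Normal approximation gives roughly [0.729, 0.993].
Exact: F⁻¹(0.01) = 0.703; F⁻¹(0.99) = 0.962.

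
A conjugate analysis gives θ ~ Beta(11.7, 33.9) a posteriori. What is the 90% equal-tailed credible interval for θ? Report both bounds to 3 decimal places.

Posterior: Beta(11.7, 33.9).
Equal-tailed 90% interval: the 0.05 and 0.95 quantiles of Beta(11.7, 33.9).
Posterior mean ≈ 0.257, SD ≈ 0.064; a Normal approximation gives roughly [0.151, 0.362].
Exact: F⁻¹(0.05) = 0.158; F⁻¹(0.95) = 0.368.

[0.158, 0.368]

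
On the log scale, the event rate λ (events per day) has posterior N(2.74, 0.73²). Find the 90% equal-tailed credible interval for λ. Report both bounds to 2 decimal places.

On the log scale the 90% interval is 2.74 ± 1.645 × 0.73 = [1.5393, 3.9407].
Exponentiate: [e^1.5393, e^3.9407] = [4.66, 51.46].

[4.66, 51.46]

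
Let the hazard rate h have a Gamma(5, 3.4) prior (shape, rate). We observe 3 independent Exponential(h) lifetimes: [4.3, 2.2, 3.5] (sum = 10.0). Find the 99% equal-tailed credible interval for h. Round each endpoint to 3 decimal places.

Posterior: Gamma(5+3, 3.4+10.0) = Gamma(8, 13.4) (shape, rate).
Equal-tailed 99% interval: Gamma(8, 13.4) quantiles at 0.005 and 0.995.
Posterior mean ≈ 0.597, SD ≈ 0.211; a Normal approximation gives roughly [0.053, 1.141].
Exact: lower = 0.192; upper = 1.279.

[0.192, 1.279]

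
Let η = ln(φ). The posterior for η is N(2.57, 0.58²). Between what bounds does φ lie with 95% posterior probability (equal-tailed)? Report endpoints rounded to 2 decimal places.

On the log scale the 95% interval is 2.57 ± 1.960 × 0.58 = [1.4332, 3.7068].
Exponentiate: [e^1.4332, e^3.7068] = [4.19, 40.72].

[4.19, 40.72]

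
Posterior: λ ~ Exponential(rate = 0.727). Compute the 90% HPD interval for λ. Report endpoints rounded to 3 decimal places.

[0.000, 3.167]

The exponential density is strictly decreasing on [0, ∞), so the HPD interval is anchored at 0: [0, q] with P(λ ≤ q) = 0.90.
q = −ln(1 − 0.90) / 0.727 = 2.3026 / 0.727 = 3.167.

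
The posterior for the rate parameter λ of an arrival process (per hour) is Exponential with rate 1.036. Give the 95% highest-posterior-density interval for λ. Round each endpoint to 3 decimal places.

[0.000, 2.892]

The exponential density is strictly decreasing on [0, ∞), so the HPD interval is anchored at 0: [0, q] with P(λ ≤ q) = 0.95.
q = −ln(1 − 0.95) / 1.036 = 2.9957 / 1.036 = 2.892.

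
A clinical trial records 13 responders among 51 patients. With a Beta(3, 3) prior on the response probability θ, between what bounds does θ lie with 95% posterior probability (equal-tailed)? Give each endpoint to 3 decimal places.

Posterior: Beta(3+13, 3+38) = Beta(16, 41).
Equal-tailed 95% interval: the 0.025 and 0.975 quantiles of Beta(16, 41).
Posterior mean ≈ 0.281, SD ≈ 0.059; a Normal approximation gives roughly [0.165, 0.396].
Exact: F⁻¹(0.025) = 0.173; F⁻¹(0.975) = 0.403.

[0.173, 0.403]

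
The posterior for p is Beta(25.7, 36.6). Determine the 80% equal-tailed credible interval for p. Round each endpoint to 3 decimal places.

[0.333, 0.493]

Posterior: Beta(25.7, 36.6).
Equal-tailed 80% interval: the 0.1 and 0.9 quantiles of Beta(25.7, 36.6).
Posterior mean ≈ 0.413, SD ≈ 0.062; a Normal approximation gives roughly [0.333, 0.492].
Exact: F⁻¹(0.1) = 0.333; F⁻¹(0.9) = 0.493.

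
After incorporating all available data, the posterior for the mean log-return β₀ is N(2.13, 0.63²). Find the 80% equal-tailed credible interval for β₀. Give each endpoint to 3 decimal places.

[1.323, 2.937]

The posterior is symmetric, so the 80% equal-tailed interval is β₀ = 2.13 ± z·0.63 with z = 1.282.
Half-width: 1.282 × 0.63 = 0.807.
2.13 − 0.807 = 1.323; 2.13 + 0.807 = 2.937.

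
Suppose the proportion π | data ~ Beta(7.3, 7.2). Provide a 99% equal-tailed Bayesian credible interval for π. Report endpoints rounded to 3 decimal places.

Posterior: Beta(7.3, 7.2).
Equal-tailed 99% interval: the 0.005 and 0.995 quantiles of Beta(7.3, 7.2).
Posterior mean ≈ 0.503, SD ≈ 0.127; a Normal approximation gives roughly [0.176, 0.831].
Exact: F⁻¹(0.005) = 0.196; F⁻¹(0.995) = 0.810.

[0.196, 0.810]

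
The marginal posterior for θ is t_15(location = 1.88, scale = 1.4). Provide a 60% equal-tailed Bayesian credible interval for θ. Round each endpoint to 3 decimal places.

The t_15 distribution is symmetric; the 60% interval is 1.88 ± t·1.4 with t_{0.8,15} = 0.866.
Half-width: 0.866 × 1.4 = 1.213.
1.88 − 1.213 = 0.667; 1.88 + 1.213 = 3.093.

[0.667, 3.093]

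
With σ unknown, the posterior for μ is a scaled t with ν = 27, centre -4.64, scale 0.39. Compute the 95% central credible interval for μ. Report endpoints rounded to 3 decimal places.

[-5.440, -3.840]

The t_27 distribution is symmetric; the 95% interval is -4.64 ± t·0.39 with t_{0.975,27} = 2.052.
Half-width: 2.052 × 0.39 = 0.800.
-4.64 − 0.800 = -5.440; -4.64 + 0.800 = -3.840.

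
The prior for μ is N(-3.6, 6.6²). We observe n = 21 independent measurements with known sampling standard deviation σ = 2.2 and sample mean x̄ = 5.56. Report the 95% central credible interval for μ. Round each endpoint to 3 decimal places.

Posterior precision = 1/6.6² + 21/2.2² = 0.0230 + 4.3388 = 4.3618, so posterior SD = 0.4788.
Posterior mean = (-3.6/6.6² + 21·5.56/2.2²) / 4.3618 = 5.5118.
Interval: 5.5118 ± 1.960 × 0.4788 → [4.573, 6.450].

[4.573, 6.450]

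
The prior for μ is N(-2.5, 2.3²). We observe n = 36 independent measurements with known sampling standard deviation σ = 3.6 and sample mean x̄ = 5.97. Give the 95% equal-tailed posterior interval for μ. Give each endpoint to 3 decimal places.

[4.292, 6.568]

Posterior precision = 1/2.3² + 36/3.6² = 0.1890 + 2.7778 = 2.9668, so posterior SD = 0.5806.
Posterior mean = (-2.5/2.3² + 36·5.97/3.6²) / 2.9668 = 5.4303.
Interval: 5.4303 ± 1.960 × 0.5806 → [4.292, 6.568].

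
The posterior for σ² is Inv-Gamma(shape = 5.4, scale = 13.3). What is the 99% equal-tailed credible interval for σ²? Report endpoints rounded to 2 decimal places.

[1.01, 10.59]

Inverse-Gamma(5.4, 13.3) quantiles: F⁻¹(0.005) and F⁻¹(0.995).
Equivalently, 1/σ² ~ Gamma(5.4, rate = 13.3); invert its 0.995 and 0.005 quantiles.
Posterior mean ≈ 3.02, SD ≈ 1.64; a Normal approximation gives roughly [-1.20, 7.25].
Exact: lower = 1.01; upper = 10.59.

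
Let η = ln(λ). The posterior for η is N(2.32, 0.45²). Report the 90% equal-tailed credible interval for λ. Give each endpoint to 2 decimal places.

On the log scale the 90% interval is 2.32 ± 1.645 × 0.45 = [1.5798, 3.0602].
Exponentiate: [e^1.5798, e^3.0602] = [4.85, 21.33].

[4.85, 21.33]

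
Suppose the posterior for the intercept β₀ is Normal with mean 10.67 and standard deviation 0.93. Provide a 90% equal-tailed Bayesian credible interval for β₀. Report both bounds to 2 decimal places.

The posterior is symmetric, so the 90% equal-tailed interval is β₀ = 10.67 ± z·0.93 with z = 1.645.
Half-width: 1.645 × 0.93 = 1.53.
10.67 − 1.53 = 9.14; 10.67 + 1.53 = 12.20.

[9.14, 12.20]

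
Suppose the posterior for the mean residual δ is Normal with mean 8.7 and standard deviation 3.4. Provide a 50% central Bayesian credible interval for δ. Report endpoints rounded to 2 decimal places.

The posterior is symmetric, so the 50% equal-tailed interval is δ = 8.7 ± z·3.4 with z = 0.674.
Half-width: 0.674 × 3.4 = 2.29.
8.7 − 2.29 = 6.41; 8.7 + 2.29 = 10.99.

[6.41, 10.99]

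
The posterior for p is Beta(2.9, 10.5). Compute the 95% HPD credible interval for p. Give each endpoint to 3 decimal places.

The posterior is unimodal and skewed, so the HPD interval has equal density at both endpoints and is the shortest 95% interval.
Solving f(0.031) = f(0.428) with F(0.428) − F(0.031) = 0.95 gives [0.031, 0.428].
For comparison, the equal-tailed interval is [0.049, 0.463]; the HPD is narrower and shifted toward the mode.

[0.031, 0.428]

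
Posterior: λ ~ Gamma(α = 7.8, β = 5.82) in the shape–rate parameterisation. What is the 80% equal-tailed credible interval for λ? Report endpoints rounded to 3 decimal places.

Posterior: Gamma(shape 7.8, rate 5.82).
Equal-tailed 80% interval: Gamma(7.8, 5.82) quantiles at 0.1 and 0.9.
Posterior mean ≈ 1.340, SD ≈ 0.480; a Normal approximation gives roughly [0.725, 1.955].
Exact: lower = 0.774; upper = 1.980.

[0.774, 1.980]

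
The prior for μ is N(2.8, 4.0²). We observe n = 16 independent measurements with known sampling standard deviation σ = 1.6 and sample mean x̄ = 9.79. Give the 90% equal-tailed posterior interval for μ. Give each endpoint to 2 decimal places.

Posterior precision = 1/4.0² + 16/1.6² = 0.0625 + 6.2500 = 6.3125, so posterior SD = 0.3980.
Posterior mean = (2.8/4.0² + 16·9.79/1.6²) / 6.3125 = 9.7208.
Interval: 9.7208 ± 1.645 × 0.3980 → [9.07, 10.38].

[9.07, 10.38]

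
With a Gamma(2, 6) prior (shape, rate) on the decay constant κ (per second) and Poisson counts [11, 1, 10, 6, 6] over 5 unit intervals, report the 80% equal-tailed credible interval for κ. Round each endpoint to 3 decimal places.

Posterior: Gamma(2+34, 6+5) = Gamma(36, 11) (shape, rate).
Equal-tailed 80% interval: Gamma(36, 11) quantiles at 0.1 and 0.9.
Posterior mean ≈ 3.273, SD ≈ 0.545; a Normal approximation gives roughly [2.574, 3.972].
Exact: lower = 2.596; upper = 3.988.

[2.596, 3.988]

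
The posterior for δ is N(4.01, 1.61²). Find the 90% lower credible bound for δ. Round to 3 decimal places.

Need L with P(δ ≥ L) = 0.90: L = 4.01 − z_{0.1}·1.61.
z = 1.282; L = 4.01 − 1.282 × 1.61 = 1.947.

1.947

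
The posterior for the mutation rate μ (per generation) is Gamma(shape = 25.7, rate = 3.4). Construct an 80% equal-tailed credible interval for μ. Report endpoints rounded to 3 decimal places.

[5.722, 9.522]

Posterior: Gamma(shape 25.7, rate 3.4).
Equal-tailed 80% interval: Gamma(25.7, 3.4) quantiles at 0.1 and 0.9.
Posterior mean ≈ 7.559, SD ≈ 1.491; a Normal approximation gives roughly [5.648, 9.470].
Exact: lower = 5.722; upper = 9.522.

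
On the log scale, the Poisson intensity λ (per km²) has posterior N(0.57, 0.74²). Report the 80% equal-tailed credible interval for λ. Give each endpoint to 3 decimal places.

[0.685, 4.565]

On the log scale the 80% interval is 0.57 ± 1.282 × 0.74 = [-0.3783, 1.5183].
Exponentiate: [e^-0.3783, e^1.5183] = [0.685, 4.565].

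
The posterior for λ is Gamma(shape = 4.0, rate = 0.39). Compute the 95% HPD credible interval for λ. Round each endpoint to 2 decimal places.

[1.83, 20.38]

The posterior is unimodal and skewed, so the HPD interval has equal density at both endpoints and is the shortest 95% interval.
Solving f(1.83) = f(20.38) with F(20.38) − F(1.83) = 0.95 gives [1.83, 20.38].
For comparison, the equal-tailed interval is [2.79, 22.48]; the HPD is narrower and shifted toward the mode.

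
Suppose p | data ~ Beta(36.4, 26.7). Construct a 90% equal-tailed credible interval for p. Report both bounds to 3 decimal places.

Posterior: Beta(36.4, 26.7).
Equal-tailed 90% interval: the 0.05 and 0.95 quantiles of Beta(36.4, 26.7).
Posterior mean ≈ 0.577, SD ≈ 0.062; a Normal approximation gives roughly [0.475, 0.678].
Exact: F⁻¹(0.05) = 0.474; F⁻¹(0.95) = 0.677.

[0.474, 0.677]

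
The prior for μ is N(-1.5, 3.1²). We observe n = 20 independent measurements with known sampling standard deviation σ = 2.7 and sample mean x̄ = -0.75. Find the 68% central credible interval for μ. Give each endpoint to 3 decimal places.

Posterior precision = 1/3.1² + 20/2.7² = 0.1041 + 2.7435 = 2.8475, so posterior SD = 0.5926.
Posterior mean = (-1.5/3.1² + 20·-0.75/2.7²) / 2.8475 = -0.7774.
Interval: -0.7774 ± 0.994 × 0.5926 → [-1.367, -0.188].

[-1.367, -0.188]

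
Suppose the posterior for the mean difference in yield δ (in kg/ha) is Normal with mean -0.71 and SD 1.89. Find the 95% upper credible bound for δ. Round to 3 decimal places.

Need U with P(δ ≤ U) = 0.95: U = -0.71 + z_{0.05}·1.89.
z = 1.645; U = -0.71 + 1.645 × 1.89 = 2.399.

2.399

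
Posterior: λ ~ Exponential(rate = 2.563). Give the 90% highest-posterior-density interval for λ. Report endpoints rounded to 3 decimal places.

The exponential density is strictly decreasing on [0, ∞), so the HPD interval is anchored at 0: [0, q] with P(λ ≤ q) = 0.90.
q = −ln(1 − 0.90) / 2.563 = 2.3026 / 2.563 = 0.898.

[0.000, 0.898]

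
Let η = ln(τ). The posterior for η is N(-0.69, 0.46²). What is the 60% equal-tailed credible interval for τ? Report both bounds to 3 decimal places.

On the log scale the 60% interval is -0.69 ± 0.842 × 0.46 = [-1.0771, -0.3029].
Exponentiate: [e^-1.0771, e^-0.3029] = [0.341, 0.739].

[0.341, 0.739]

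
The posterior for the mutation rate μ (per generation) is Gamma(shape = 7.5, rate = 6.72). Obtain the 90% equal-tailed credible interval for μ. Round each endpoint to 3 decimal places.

[0.540, 1.860]

Posterior: Gamma(shape 7.5, rate 6.72).
Equal-tailed 90% interval: Gamma(7.5, 6.72) quantiles at 0.05 and 0.95.
Posterior mean ≈ 1.116, SD ≈ 0.408; a Normal approximation gives roughly [0.446, 1.786].
Exact: lower = 0.540; upper = 1.860.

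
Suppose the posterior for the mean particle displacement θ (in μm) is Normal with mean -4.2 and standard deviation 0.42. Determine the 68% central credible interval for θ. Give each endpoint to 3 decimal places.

[-4.618, -3.782]

The posterior is symmetric, so the 68% equal-tailed interval is θ = -4.2 ± z·0.42 with z = 0.994.
Half-width: 0.994 × 0.42 = 0.418.
-4.2 − 0.418 = -4.618; -4.2 + 0.418 = -3.782.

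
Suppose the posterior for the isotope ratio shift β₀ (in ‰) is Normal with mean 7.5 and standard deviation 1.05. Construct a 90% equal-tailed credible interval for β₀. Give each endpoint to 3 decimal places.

The posterior is symmetric, so the 90% equal-tailed interval is β₀ = 7.5 ± z·1.05 with z = 1.645.
Half-width: 1.645 × 1.05 = 1.727.
7.5 − 1.727 = 5.773; 7.5 + 1.727 = 9.227.

[5.773, 9.227]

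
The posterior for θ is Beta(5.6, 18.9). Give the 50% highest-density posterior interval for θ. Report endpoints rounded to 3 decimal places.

[0.152, 0.264]

The posterior is unimodal and skewed, so the HPD interval has equal density at both endpoints and is the shortest 50% interval.
Solving f(0.152) = f(0.264) with F(0.264) − F(0.152) = 0.50 gives [0.152, 0.264].
For comparison, the equal-tailed interval is [0.168, 0.281]; the HPD is narrower and shifted toward the mode.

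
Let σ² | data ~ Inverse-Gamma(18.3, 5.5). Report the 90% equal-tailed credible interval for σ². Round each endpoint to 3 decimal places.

Inverse-Gamma(18.3, 5.5) quantiles: F⁻¹(0.05) and F⁻¹(0.95).
Equivalently, 1/σ² ~ Gamma(18.3, rate = 5.5); invert its 0.95 and 0.05 quantiles.
Posterior mean ≈ 0.318, SD ≈ 0.079; a Normal approximation gives roughly [0.188, 0.447].
Exact: lower = 0.213; upper = 0.463.

[0.213, 0.463]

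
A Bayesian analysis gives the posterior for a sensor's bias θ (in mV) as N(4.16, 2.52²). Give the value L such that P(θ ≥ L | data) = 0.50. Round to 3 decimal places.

Need L with P(θ ≥ L) = 0.50: L = 4.16 − z_{0.5}·2.52.
z = 0.000; L = 4.16 − 0.000 × 2.52 = 4.160.

4.160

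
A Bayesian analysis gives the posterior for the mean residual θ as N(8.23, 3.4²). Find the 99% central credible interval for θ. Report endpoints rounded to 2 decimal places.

[-0.53, 16.99]

The posterior is symmetric, so the 99% equal-tailed interval is θ = 8.23 ± z·3.4 with z = 2.576.
Half-width: 2.576 × 3.4 = 8.76.
8.23 − 8.76 = -0.53; 8.23 + 8.76 = 16.99.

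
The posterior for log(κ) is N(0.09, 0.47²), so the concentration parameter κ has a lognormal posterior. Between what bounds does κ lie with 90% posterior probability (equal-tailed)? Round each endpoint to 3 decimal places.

On the log scale the 90% interval is 0.09 ± 1.645 × 0.47 = [-0.6831, 0.8631].
Exponentiate: [e^-0.6831, e^0.8631] = [0.505, 2.370].

[0.505, 2.370]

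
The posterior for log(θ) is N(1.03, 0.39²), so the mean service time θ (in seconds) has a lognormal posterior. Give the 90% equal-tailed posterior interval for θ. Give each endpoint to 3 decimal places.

On the log scale the 90% interval is 1.03 ± 1.645 × 0.39 = [0.3885, 1.6715].
Exponentiate: [e^0.3885, e^1.6715] = [1.475, 5.320].

[1.475, 5.320]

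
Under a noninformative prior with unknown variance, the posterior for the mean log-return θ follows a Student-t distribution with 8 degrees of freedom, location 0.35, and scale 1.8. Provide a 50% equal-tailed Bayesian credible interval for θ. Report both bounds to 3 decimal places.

[-0.921, 1.621]

The t_8 distribution is symmetric; the 50% interval is 0.35 ± t·1.8 with t_{0.75,8} = 0.706.
Half-width: 0.706 × 1.8 = 1.271.
0.35 − 1.271 = -0.921; 0.35 + 1.271 = 1.621.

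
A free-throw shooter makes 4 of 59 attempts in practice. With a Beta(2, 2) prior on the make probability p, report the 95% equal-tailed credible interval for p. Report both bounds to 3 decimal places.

[0.036, 0.178]

Posterior: Beta(2+4, 2+55) = Beta(6, 57).
Equal-tailed 95% interval: the 0.025 and 0.975 quantiles of Beta(6, 57).
Posterior mean ≈ 0.095, SD ≈ 0.037; a Normal approximation gives roughly [0.023, 0.167].
Exact: F⁻¹(0.025) = 0.036; F⁻¹(0.975) = 0.178.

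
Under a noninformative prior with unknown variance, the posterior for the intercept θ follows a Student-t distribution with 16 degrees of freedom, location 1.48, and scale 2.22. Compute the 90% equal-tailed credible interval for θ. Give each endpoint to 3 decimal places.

[-2.396, 5.356]

The t_16 distribution is symmetric; the 90% interval is 1.48 ± t·2.22 with t_{0.95,16} = 1.746.
Half-width: 1.746 × 2.22 = 3.876.
1.48 − 3.876 = -2.396; 1.48 + 3.876 = 5.356.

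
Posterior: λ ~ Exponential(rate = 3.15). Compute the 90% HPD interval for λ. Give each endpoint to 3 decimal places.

The exponential density is strictly decreasing on [0, ∞), so the HPD interval is anchored at 0: [0, q] with P(λ ≤ q) = 0.90.
q = −ln(1 − 0.90) / 3.15 = 2.3026 / 3.15 = 0.731.

[0.000, 0.731]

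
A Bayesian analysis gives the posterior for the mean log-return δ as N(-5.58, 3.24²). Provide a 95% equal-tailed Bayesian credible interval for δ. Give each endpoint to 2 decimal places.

[-11.93, 0.77]

The posterior is symmetric, so the 95% equal-tailed interval is δ = -5.58 ± z·3.24 with z = 1.960.
Half-width: 1.960 × 3.24 = 6.35.
-5.58 − 6.35 = -11.93; -5.58 + 6.35 = 0.77.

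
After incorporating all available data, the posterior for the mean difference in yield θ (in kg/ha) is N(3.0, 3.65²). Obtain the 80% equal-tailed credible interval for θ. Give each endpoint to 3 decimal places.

[-1.678, 7.678]

The posterior is symmetric, so the 80% equal-tailed interval is θ = 3.0 ± z·3.65 with z = 1.282.
Half-width: 1.282 × 3.65 = 4.678.
3.0 − 4.678 = -1.678; 3.0 + 4.678 = 7.678.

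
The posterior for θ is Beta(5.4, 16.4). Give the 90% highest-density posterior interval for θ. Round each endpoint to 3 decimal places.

The posterior is unimodal and skewed, so the HPD interval has equal density at both endpoints and is the shortest 90% interval.
Solving f(0.100) = f(0.391) with F(0.391) − F(0.100) = 0.90 gives [0.100, 0.391].
For comparison, the equal-tailed interval is [0.113, 0.409]; the HPD is narrower and shifted toward the mode.

[0.100, 0.391]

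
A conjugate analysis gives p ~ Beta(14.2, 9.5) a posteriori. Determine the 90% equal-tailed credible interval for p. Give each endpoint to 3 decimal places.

Posterior: Beta(14.2, 9.5).
Equal-tailed 90% interval: the 0.05 and 0.95 quantiles of Beta(14.2, 9.5).
Posterior mean ≈ 0.599, SD ≈ 0.099; a Normal approximation gives roughly [0.437, 0.761].
Exact: F⁻¹(0.05) = 0.432; F⁻¹(0.95) = 0.757.

[0.432, 0.757]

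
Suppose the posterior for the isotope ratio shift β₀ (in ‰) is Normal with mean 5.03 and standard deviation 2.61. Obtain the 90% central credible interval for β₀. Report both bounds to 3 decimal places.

[0.737, 9.323]

The posterior is symmetric, so the 90% equal-tailed interval is β₀ = 5.03 ± z·2.61 with z = 1.645.
Half-width: 1.645 × 2.61 = 4.293.
5.03 − 4.293 = 0.737; 5.03 + 4.293 = 9.323.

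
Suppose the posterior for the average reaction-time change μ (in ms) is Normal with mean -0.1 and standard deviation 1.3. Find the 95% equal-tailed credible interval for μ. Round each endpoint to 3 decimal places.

The posterior is symmetric, so the 95% equal-tailed interval is μ = -0.1 ± z·1.3 with z = 1.960.
Half-width: 1.960 × 1.3 = 2.548.
-0.1 − 2.548 = -2.648; -0.1 + 2.548 = 2.448.

[-2.648, 2.448]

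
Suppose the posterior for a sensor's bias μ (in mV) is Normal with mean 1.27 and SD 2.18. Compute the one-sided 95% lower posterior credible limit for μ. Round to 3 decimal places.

-2.316

Need L with P(μ ≥ L) = 0.95: L = 1.27 − z_{0.05}·2.18.
z = 1.645; L = 1.27 − 1.645 × 2.18 = -2.316.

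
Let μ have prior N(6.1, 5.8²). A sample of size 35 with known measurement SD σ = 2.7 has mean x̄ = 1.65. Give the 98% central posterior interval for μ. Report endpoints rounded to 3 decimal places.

Posterior precision = 1/5.8² + 35/2.7² = 0.0297 + 4.8011 = 4.8308, so posterior SD = 0.4550.
Posterior mean = (6.1/5.8² + 35·1.65/2.7²) / 4.8308 = 1.6774.
Interval: 1.6774 ± 2.326 × 0.4550 → [0.619, 2.736].

[0.619, 2.736]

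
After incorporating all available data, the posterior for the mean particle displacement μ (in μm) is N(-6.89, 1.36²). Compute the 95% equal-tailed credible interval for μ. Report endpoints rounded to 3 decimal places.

The posterior is symmetric, so the 95% equal-tailed interval is μ = -6.89 ± z·1.36 with z = 1.960.
Half-width: 1.960 × 1.36 = 2.666.
-6.89 − 2.666 = -9.556; -6.89 + 2.666 = -4.224.

[-9.556, -4.224]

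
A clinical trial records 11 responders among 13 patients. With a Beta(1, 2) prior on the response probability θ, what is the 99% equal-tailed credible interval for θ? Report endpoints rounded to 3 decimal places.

Posterior: Beta(1+11, 2+2) = Beta(12, 4).
Equal-tailed 99% interval: the 0.005 and 0.995 quantiles of Beta(12, 4).
Posterior mean ≈ 0.750, SD ≈ 0.105; a Normal approximation gives roughly [0.479, 1.021].
Exact: F⁻¹(0.005) = 0.439; F⁻¹(0.995) = 0.951.

[0.439, 0.951]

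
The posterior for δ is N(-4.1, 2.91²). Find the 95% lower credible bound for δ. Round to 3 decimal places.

-8.887

Need L with P(δ ≥ L) = 0.95: L = -4.1 − z_{0.05}·2.91.
z = 1.645; L = -4.1 − 1.645 × 2.91 = -8.887.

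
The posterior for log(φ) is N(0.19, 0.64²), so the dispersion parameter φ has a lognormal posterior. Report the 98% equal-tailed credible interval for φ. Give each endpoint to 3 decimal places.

On the log scale the 98% interval is 0.19 ± 2.326 × 0.64 = [-1.2989, 1.6789].
Exponentiate: [e^-1.2989, e^1.6789] = [0.273, 5.359].

[0.273, 5.359]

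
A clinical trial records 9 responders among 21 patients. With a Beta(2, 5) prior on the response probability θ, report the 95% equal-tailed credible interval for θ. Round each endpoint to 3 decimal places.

[0.224, 0.576]

Posterior: Beta(2+9, 5+12) = Beta(11, 17).
Equal-tailed 95% interval: the 0.025 and 0.975 quantiles of Beta(11, 17).
Posterior mean ≈ 0.393, SD ≈ 0.091; a Normal approximation gives roughly [0.215, 0.571].
Exact: F⁻¹(0.025) = 0.224; F⁻¹(0.975) = 0.576.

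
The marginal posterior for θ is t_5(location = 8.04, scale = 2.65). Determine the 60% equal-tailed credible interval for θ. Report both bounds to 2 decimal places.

[5.60, 10.48]

The t_5 distribution is symmetric; the 60% interval is 8.04 ± t·2.65 with t_{0.8,5} = 0.920.
Half-width: 0.920 × 2.65 = 2.44.
8.04 − 2.44 = 5.60; 8.04 + 2.44 = 10.48.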